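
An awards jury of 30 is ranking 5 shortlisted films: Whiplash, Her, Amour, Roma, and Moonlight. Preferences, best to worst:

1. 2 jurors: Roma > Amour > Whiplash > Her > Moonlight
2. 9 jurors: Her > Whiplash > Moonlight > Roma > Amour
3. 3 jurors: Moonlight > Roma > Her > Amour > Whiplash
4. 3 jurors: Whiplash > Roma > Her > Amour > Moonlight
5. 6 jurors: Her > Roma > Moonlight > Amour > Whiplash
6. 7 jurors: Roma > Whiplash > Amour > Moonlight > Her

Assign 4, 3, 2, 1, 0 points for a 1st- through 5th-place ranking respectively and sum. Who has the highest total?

Roma

Whiplash: 2·2 + 9·3 + 3·0 + 3·4 + 6·0 + 7·3 = 64
Her: 2·1 + 9·4 + 3·2 + 3·2 + 6·4 + 7·0 = 74
Amour: 2·3 + 9·0 + 3·1 + 3·1 + 6·1 + 7·2 = 32
Roma: 2·4 + 9·1 + 3·3 + 3·3 + 6·3 + 7·4 = 81
Moonlight: 2·0 + 9·2 + 3·4 + 3·0 + 6·2 + 7·1 = 49
Roma has the highest Borda score (81).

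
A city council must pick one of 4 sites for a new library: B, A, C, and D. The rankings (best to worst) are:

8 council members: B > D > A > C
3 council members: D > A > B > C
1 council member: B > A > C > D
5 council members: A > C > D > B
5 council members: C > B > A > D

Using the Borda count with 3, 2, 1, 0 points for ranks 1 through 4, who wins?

B: 8·3 + 3·1 + 1·3 + 5·0 + 5·2 = 40
A: 8·1 + 3·2 + 1·2 + 5·3 + 5·1 = 36
C: 8·0 + 3·0 + 1·1 + 5·2 + 5·3 = 26
D: 8·2 + 3·3 + 1·0 + 5·1 + 5·0 = 30
B has the highest Borda score (40).

B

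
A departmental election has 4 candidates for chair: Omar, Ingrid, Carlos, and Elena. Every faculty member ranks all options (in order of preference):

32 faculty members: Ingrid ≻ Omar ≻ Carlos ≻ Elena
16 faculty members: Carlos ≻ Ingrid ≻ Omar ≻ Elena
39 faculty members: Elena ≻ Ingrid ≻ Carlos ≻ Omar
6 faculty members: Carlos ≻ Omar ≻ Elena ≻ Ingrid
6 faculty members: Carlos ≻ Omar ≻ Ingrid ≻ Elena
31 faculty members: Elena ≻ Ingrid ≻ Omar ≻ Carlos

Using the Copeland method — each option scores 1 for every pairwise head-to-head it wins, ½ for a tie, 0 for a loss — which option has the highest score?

Omar: loses to Ingrid, Carlos, and Elena → score 0.
Ingrid: beats Omar and Carlos; loses to Elena → score 2.
Carlos: beats Omar; loses to Ingrid and Elena → score 1.
Elena: beats Omar, Ingrid, and Carlos → score 3.
Elena has the best pairwise record.

Elena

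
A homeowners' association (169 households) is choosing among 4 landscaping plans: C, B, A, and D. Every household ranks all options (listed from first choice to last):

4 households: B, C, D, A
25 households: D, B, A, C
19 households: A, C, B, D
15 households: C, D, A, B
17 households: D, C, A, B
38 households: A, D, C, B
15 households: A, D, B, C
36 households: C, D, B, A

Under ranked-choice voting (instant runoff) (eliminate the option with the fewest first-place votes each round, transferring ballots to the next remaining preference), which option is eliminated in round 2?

D

Round 1: C 51, B 4, A 72, D 42. Eliminate B.
Round 2: C 55, A 72, D 42. Eliminate D.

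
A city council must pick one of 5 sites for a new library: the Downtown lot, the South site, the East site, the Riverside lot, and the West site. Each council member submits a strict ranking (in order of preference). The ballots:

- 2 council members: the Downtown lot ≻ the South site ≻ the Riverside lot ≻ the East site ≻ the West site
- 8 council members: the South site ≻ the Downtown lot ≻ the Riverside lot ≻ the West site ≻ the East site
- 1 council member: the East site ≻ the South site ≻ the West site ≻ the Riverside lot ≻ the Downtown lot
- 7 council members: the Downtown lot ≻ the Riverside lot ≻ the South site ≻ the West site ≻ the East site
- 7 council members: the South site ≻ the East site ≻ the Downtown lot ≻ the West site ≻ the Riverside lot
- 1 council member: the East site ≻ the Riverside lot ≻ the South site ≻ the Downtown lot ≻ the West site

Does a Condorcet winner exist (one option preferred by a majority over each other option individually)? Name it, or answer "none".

the South site vs the Downtown lot: 17–9 for the South site.
the South site vs the East site: 24–2 for the South site.
the South site vs the Riverside lot: 18–8 for the South site.
the South site vs the West site: 26–0 for the South site.
the South site beats every other option head-to-head.

the South site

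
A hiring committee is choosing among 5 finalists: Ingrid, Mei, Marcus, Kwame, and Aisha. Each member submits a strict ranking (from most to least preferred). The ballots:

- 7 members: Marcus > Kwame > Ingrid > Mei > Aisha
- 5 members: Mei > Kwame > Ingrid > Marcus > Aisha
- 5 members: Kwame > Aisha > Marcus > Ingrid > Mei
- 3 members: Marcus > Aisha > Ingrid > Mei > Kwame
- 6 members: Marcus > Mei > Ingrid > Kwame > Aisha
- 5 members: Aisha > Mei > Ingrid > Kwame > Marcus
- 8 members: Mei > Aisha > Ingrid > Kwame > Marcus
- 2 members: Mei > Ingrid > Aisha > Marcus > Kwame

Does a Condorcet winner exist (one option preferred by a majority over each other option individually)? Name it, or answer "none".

none

Checking pairwise contests:
Mei beats Ingrid 26–15.
Marcus beats Mei 21–20.
Kwame beats Marcus 23–18.
Ingrid beats Kwame 24–17.
Mei beats Aisha 28–13.
Every option loses at least one head-to-head, so there is no Condorcet winner.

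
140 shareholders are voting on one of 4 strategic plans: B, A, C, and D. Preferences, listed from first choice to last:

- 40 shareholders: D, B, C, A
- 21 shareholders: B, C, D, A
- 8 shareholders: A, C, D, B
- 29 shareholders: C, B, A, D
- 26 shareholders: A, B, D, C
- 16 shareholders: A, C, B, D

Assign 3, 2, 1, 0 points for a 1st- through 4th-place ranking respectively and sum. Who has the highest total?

B: 40·2 + 21·3 + 8·0 + 29·2 + 26·2 + 16·1 = 269
A: 40·0 + 21·0 + 8·3 + 29·1 + 26·3 + 16·3 = 179
C: 40·1 + 21·2 + 8·2 + 29·3 + 26·0 + 16·2 = 217
D: 40·3 + 21·1 + 8·1 + 29·0 + 26·1 + 16·0 = 175
B has the highest Borda score (269).

B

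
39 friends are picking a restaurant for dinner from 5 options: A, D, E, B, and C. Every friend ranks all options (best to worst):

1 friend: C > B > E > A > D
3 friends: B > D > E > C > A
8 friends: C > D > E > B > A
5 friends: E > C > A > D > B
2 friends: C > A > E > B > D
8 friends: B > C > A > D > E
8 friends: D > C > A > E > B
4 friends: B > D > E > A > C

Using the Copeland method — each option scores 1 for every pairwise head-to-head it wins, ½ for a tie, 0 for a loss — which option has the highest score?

A: loses to D, E, B, and C → score 0.
D: beats A, E, and B; loses to C → score 3.
E: beats A and B; loses to D and C → score 2.
B: beats A; loses to D, E, and C → score 1.
C: beats A, D, E, and B → score 4.
C has the best pairwise record.

C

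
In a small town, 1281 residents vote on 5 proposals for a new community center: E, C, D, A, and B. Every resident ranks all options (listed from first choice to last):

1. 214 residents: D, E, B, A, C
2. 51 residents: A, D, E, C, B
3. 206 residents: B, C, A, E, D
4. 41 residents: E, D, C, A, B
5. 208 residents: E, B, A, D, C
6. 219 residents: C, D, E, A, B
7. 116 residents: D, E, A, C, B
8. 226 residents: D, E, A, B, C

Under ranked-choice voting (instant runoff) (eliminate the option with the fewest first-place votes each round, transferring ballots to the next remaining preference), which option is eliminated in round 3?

Round 1: E 249, C 219, D 556, A 51, B 206. Eliminate A.
Round 2: E 249, C 219, D 607, B 206. Eliminate B.
Round 3: E 249, C 425, D 607. Eliminate E.

E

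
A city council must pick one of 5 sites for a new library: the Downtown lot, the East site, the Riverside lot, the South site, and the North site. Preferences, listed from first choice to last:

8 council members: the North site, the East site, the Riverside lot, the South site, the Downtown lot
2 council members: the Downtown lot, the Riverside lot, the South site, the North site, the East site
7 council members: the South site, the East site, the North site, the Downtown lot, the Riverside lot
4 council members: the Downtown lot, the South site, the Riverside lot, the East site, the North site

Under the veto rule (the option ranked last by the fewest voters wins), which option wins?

Last-place votes: the Downtown lot 8, the East site 2, the Riverside lot 7, the South site 0, the North site 4.
the South site is ranked last by the fewest voters, so the South site wins.

the South site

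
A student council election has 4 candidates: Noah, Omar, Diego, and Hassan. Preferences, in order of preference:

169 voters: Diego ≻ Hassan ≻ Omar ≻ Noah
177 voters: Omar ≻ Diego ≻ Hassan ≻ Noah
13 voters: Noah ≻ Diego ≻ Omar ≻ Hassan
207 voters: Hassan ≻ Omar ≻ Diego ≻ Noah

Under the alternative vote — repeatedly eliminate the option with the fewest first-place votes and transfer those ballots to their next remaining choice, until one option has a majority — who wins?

Round 1: Noah 13, Omar 177, Diego 169, Hassan 207. Eliminate Noah.
Round 2: Omar 177, Diego 182, Hassan 207. Eliminate Omar.
Round 3: Diego 359, Hassan 207. Diego has a majority.

Diego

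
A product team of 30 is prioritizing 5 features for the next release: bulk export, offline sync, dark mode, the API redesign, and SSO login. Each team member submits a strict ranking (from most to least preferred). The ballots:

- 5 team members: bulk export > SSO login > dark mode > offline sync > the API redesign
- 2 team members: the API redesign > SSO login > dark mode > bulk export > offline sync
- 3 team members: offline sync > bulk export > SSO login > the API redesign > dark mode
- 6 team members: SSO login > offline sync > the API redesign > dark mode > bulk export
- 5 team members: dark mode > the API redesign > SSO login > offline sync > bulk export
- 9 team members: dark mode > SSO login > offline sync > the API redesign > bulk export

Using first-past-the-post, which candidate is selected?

First-place votes: bulk export 5, offline sync 3, dark mode 14, the API redesign 2, SSO login 6.
dark mode has the most first-place votes.

dark mode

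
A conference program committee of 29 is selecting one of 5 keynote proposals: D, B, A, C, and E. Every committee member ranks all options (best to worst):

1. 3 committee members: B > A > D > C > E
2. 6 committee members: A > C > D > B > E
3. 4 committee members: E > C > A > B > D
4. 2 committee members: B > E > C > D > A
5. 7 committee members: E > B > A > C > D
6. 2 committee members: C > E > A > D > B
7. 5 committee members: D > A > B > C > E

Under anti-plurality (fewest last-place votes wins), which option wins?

C

Last-place votes: D 11, B 2, A 2, C 0, E 14.
C is ranked last by the fewest voters, so C wins.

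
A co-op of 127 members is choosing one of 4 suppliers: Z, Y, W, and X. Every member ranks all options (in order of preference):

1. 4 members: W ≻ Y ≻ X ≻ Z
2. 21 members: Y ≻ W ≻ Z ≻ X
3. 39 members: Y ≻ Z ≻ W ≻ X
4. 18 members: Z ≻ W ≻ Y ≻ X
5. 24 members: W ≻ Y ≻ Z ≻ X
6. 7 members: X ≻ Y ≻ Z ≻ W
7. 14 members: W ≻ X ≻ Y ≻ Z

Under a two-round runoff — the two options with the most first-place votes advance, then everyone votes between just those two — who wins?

Round 1 first-place votes: Z 18, Y 60, W 42, X 7.
Y and W advance.
Runoff: Y is preferred to W by 67 voters; W by 60.
Y wins the runoff.

Y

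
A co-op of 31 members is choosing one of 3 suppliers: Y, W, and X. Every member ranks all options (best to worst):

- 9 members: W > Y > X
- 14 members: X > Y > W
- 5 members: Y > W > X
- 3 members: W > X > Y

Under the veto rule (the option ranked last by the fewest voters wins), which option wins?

Last-place votes: Y 3, W 14, X 14.
Y is ranked last by the fewest voters, so Y wins.

Y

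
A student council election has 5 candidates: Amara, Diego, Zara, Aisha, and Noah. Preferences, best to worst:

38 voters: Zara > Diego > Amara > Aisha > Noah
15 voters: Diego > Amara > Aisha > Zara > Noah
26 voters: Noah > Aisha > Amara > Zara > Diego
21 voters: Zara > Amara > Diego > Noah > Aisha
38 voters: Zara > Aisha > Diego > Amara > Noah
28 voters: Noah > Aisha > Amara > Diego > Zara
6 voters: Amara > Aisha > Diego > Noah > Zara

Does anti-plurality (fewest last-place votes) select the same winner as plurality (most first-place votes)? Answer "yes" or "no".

Anti-plurality — last-place votes: Amara 0, Diego 26, Zara 34, Aisha 21, Noah 91. Winner: Amara.
Plurality — first-place votes: Amara 6, Diego 15, Zara 97, Aisha 0, Noah 54. Winner: Zara.
The two methods disagree.

no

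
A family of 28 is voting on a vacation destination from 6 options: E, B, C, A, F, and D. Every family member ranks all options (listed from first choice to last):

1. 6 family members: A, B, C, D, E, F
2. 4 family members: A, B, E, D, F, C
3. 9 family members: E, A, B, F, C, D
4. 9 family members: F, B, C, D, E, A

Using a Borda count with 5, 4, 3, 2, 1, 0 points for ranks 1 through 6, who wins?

B

E: 6·1 + 4·3 + 9·5 + 9·1 = 72
B: 6·4 + 4·4 + 9·3 + 9·4 = 103
C: 6·3 + 4·0 + 9·1 + 9·3 = 54
A: 6·5 + 4·5 + 9·4 + 9·0 = 86
F: 6·0 + 4·1 + 9·2 + 9·5 = 67
D: 6·2 + 4·2 + 9·0 + 9·2 = 38
B has the highest Borda score (103).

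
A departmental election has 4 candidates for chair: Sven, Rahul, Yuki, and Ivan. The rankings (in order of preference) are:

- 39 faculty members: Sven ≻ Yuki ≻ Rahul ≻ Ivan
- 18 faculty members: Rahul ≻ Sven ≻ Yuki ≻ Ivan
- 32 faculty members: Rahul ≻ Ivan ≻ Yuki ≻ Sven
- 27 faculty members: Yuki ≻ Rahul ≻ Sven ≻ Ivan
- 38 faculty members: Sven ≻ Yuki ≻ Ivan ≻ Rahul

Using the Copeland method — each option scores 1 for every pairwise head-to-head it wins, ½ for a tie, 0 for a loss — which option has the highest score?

Sven: beats Yuki and Ivan; ties Rahul → score 2.5.
Rahul: beats Ivan; ties Sven; loses to Yuki → score 1.5.
Yuki: beats Rahul and Ivan; loses to Sven → score 2.
Ivan: loses to Sven, Rahul, and Yuki → score 0.
Sven has the best pairwise record.

Sven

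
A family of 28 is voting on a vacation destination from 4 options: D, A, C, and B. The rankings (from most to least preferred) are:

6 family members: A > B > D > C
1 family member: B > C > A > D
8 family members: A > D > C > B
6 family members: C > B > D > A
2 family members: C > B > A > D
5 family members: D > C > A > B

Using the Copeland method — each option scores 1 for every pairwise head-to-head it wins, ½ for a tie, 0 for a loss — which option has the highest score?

D: beats C; loses to A and B → score 1.
A: beats D and B; ties C → score 2.5.
C: beats B; ties A; loses to D → score 1.5.
B: beats D; loses to A and C → score 1.
A has the best pairwise record.

A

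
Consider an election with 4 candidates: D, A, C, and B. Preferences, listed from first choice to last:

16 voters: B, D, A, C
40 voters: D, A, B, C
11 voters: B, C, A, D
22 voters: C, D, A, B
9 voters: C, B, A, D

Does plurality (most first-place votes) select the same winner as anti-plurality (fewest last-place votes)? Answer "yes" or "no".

Plurality — first-place votes: D 40, A 0, C 31, B 27. Winner: D.
Anti-plurality — last-place votes: D 20, A 0, C 56, B 22. Winner: A.
The two methods disagree.

no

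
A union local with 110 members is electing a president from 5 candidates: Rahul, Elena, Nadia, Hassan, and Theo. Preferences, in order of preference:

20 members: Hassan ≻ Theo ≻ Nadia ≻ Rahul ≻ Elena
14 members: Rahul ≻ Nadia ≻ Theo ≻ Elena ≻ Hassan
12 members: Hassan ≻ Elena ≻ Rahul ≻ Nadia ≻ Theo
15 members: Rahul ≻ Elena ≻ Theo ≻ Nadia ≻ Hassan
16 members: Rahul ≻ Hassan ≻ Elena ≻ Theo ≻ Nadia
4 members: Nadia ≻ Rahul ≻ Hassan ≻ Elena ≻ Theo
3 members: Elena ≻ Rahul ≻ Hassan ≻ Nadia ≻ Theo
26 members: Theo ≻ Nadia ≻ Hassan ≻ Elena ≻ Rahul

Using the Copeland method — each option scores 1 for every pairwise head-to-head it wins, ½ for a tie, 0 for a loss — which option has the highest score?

Rahul: beats Elena, Nadia, and Theo; loses to Hassan → score 3.
Elena: loses to Rahul, Nadia, Hassan, and Theo → score 0.
Nadia: beats Elena and Hassan; loses to Rahul and Theo → score 2.
Hassan: beats Rahul and Elena; ties Theo; loses to Nadia → score 2.5.
Theo: beats Elena and Nadia; ties Hassan; loses to Rahul → score 2.5.
Rahul has the best pairwise record.

Rahul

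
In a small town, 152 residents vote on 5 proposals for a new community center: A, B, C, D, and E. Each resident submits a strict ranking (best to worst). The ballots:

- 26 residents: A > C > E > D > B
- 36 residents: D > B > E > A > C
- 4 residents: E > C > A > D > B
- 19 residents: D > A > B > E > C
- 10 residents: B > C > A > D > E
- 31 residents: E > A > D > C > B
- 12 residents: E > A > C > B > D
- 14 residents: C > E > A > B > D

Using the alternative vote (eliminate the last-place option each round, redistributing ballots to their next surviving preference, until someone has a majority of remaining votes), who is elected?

Round 1: A 26, B 10, C 14, D 55, E 47. Eliminate B.
Round 2: A 26, C 24, D 55, E 47. Eliminate C.
Round 3: A 36, D 55, E 61. Eliminate A.
Round 4: D 65, E 87. E has a majority.

E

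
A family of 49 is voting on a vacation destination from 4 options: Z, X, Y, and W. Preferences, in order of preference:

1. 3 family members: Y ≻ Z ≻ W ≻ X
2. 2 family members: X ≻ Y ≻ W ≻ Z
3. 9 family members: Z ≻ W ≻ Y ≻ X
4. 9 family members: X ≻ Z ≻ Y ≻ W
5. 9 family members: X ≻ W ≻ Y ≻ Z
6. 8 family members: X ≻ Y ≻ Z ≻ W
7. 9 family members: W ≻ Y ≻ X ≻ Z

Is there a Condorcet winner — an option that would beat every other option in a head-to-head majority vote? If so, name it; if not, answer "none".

X vs Z: 37–12 for X.
X vs Y: 28–21 for X.
X vs W: 28–21 for X.
X beats every other option head-to-head.

X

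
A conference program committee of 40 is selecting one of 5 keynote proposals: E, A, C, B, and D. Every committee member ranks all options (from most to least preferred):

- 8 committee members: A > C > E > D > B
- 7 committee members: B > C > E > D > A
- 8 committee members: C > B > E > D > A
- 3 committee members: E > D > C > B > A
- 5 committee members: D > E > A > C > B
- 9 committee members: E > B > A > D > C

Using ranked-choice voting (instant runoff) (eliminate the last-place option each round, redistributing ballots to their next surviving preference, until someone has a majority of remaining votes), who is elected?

C

Round 1: E 12, A 8, C 8, B 7, D 5. Eliminate D.
Round 2: E 17, A 8, C 8, B 7. Eliminate B.
Round 3: E 17, A 8, C 15. Eliminate A.
Round 4: E 17, C 23. C has a majority.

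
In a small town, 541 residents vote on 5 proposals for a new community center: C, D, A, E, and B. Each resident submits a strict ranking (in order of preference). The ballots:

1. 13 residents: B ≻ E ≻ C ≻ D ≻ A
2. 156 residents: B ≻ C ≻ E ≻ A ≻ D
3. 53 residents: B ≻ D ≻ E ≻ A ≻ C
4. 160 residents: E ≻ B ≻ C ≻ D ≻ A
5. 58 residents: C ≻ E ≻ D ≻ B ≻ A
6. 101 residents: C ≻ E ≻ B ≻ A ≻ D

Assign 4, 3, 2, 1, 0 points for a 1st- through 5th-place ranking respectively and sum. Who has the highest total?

B

C: 13·2 + 156·3 + 53·0 + 160·2 + 58·4 + 101·4 = 1450
D: 13·1 + 156·0 + 53·3 + 160·1 + 58·2 + 101·0 = 448
A: 13·0 + 156·1 + 53·1 + 160·0 + 58·0 + 101·1 = 310
E: 13·3 + 156·2 + 53·2 + 160·4 + 58·3 + 101·3 = 1574
B: 13·4 + 156·4 + 53·4 + 160·3 + 58·1 + 101·2 = 1628
B has the highest Borda score (1628).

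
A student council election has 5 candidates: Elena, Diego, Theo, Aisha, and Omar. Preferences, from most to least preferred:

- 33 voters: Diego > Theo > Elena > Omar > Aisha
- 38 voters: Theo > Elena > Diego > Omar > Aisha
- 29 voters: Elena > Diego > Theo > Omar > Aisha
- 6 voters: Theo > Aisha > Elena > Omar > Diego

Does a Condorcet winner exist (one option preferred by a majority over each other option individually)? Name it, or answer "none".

none

Checking pairwise contests:
Theo beats Elena 77–29.
Elena beats Diego 73–33.
Diego beats Theo 62–44.
Elena beats Aisha 100–6.
Elena beats Omar 106–0.
Every option loses at least one head-to-head, so there is no Condorcet winner.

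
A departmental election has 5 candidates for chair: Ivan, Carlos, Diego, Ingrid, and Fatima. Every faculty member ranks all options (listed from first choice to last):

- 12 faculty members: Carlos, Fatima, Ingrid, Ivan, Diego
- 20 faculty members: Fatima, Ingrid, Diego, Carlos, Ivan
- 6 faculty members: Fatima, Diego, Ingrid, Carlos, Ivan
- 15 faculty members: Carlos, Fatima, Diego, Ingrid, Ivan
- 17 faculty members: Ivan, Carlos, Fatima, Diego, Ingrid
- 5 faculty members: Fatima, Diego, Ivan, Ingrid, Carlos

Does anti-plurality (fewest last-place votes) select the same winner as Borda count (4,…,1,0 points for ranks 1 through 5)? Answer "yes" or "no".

Anti-plurality — last-place votes: Ivan 41, Carlos 5, Diego 12, Ingrid 17, Fatima 0. Winner: Fatima.
Borda — scores: Ivan 90, Carlos 185, Diego 120, Ingrid 116, Fatima 239. Winner: Fatima.
The two methods agree.

yes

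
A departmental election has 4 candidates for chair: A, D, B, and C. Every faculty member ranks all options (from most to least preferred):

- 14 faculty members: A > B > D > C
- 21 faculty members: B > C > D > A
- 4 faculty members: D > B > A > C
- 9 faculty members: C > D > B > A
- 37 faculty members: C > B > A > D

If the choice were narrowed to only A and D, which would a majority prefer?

A

Voters preferring A to D: 51; preferring D to A: 34.
A wins the head-to-head.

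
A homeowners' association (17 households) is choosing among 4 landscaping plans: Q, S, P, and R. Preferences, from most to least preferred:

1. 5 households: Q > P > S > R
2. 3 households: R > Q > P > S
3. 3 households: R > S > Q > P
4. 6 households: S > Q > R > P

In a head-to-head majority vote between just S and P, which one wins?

Voters preferring S to P: 9; preferring P to S: 8.
S wins the head-to-head.

S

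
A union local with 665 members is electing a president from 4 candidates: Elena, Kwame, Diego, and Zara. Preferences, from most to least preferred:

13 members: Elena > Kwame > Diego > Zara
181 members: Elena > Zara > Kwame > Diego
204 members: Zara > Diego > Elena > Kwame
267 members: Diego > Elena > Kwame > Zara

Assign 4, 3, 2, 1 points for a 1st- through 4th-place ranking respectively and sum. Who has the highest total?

Elena: 13·4 + 181·4 + 204·2 + 267·3 = 1985
Kwame: 13·3 + 181·2 + 204·1 + 267·2 = 1139
Diego: 13·2 + 181·1 + 204·3 + 267·4 = 1887
Zara: 13·1 + 181·3 + 204·4 + 267·1 = 1639
Elena has the highest Borda score (1985).

Elena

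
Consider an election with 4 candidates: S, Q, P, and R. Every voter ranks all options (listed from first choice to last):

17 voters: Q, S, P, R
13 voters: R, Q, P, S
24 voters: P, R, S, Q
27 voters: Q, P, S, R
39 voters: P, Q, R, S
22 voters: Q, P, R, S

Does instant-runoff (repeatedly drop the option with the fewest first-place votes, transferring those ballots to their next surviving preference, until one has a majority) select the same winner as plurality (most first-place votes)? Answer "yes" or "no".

yes

Instant-runoff — R1 S 0, Q 66, P 63, R 13 (S out); R2 Q 66, P 63, R 13 (R out); R3 Q 79, P 63 (Q winner). Winner: Q.
Plurality — first-place votes: S 0, Q 66, P 63, R 13. Winner: Q.
The two methods agree.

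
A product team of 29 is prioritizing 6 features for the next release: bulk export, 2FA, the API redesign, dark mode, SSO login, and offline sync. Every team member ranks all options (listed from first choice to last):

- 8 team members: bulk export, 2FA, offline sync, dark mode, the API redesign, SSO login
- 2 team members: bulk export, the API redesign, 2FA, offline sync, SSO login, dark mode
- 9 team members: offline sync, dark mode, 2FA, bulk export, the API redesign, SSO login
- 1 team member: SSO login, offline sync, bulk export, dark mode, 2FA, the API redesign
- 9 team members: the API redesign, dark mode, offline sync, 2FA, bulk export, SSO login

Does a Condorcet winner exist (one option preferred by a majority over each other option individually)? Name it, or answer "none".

offline sync vs bulk export: 19–10 for offline sync.
offline sync vs 2FA: 19–10 for offline sync.
offline sync vs the API redesign: 18–11 for offline sync.
offline sync vs dark mode: 20–9 for offline sync.
offline sync vs SSO login: 28–1 for offline sync.
offline sync beats every other option head-to-head.

offline sync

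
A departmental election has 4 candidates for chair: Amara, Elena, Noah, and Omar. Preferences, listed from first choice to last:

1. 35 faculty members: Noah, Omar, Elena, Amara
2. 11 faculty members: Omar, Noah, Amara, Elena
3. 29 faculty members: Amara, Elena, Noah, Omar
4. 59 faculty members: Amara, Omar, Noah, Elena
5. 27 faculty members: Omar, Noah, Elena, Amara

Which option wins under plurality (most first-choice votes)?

Amara

First-place votes: Amara 88, Elena 0, Noah 35, Omar 38.
Amara has the most first-place votes.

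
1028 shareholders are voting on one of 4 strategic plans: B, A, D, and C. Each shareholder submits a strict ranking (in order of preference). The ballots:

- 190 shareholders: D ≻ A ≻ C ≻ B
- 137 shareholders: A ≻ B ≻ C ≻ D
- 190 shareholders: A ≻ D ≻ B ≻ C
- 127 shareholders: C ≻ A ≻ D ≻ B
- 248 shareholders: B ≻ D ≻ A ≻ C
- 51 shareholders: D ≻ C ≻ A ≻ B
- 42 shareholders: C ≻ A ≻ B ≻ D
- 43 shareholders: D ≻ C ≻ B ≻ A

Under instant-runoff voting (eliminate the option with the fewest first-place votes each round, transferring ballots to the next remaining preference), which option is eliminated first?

C

Round 1: B 248, A 327, D 284, C 169. Eliminate C.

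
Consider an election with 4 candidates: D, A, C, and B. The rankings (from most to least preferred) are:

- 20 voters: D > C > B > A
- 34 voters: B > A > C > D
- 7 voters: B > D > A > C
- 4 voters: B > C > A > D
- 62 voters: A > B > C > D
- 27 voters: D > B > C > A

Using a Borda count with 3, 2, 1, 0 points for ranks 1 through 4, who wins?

D: 20·3 + 34·0 + 7·2 + 4·0 + 62·0 + 27·3 = 155
A: 20·0 + 34·2 + 7·1 + 4·1 + 62·3 + 27·0 = 265
C: 20·2 + 34·1 + 7·0 + 4·2 + 62·1 + 27·1 = 171
B: 20·1 + 34·3 + 7·3 + 4·3 + 62·2 + 27·2 = 333
B has the highest Borda score (333).

B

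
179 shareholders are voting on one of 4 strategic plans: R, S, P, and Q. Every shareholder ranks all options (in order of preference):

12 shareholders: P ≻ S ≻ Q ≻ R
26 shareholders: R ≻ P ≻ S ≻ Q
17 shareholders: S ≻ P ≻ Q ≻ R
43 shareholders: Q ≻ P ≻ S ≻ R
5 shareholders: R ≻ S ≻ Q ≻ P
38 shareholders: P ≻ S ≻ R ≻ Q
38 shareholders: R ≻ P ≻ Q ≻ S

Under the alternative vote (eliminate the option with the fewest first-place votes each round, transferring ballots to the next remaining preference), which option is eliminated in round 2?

Q

Round 1: R 69, S 17, P 50, Q 43. Eliminate S.
Round 2: R 69, P 67, Q 43. Eliminate Q.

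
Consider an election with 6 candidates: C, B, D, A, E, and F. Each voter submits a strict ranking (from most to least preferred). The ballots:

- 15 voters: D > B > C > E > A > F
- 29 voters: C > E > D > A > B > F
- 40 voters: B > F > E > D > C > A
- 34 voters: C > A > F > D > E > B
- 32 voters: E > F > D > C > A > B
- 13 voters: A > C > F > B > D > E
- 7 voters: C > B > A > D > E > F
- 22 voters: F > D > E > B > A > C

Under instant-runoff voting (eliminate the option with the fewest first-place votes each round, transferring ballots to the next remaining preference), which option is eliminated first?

Round 1: C 70, B 40, D 15, A 13, E 32, F 22. Eliminate A.

A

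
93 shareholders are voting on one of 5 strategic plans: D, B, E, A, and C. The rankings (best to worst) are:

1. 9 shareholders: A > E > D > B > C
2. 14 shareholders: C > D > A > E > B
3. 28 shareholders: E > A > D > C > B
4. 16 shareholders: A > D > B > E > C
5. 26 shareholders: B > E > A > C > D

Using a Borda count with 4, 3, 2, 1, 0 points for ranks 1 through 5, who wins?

D: 9·2 + 14·3 + 28·2 + 16·3 + 26·0 = 164
B: 9·1 + 14·0 + 28·0 + 16·2 + 26·4 = 145
E: 9·3 + 14·1 + 28·4 + 16·1 + 26·3 = 247
A: 9·4 + 14·2 + 28·3 + 16·4 + 26·2 = 264
C: 9·0 + 14·4 + 28·1 + 16·0 + 26·1 = 110
A has the highest Borda score (264).

A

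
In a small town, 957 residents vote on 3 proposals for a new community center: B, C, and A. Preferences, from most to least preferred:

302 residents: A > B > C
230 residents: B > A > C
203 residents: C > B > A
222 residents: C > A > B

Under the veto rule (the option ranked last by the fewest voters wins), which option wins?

A

Last-place votes: B 222, C 532, A 203.
A is ranked last by the fewest voters, so A wins.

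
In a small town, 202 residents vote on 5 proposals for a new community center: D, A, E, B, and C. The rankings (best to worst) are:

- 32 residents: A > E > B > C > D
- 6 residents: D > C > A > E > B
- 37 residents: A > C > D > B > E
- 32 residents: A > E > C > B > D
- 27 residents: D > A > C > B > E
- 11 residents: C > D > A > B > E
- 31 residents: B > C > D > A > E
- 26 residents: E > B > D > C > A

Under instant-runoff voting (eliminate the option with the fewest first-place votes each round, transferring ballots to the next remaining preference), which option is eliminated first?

C

Round 1: D 33, A 101, E 26, B 31, C 11. Eliminate C.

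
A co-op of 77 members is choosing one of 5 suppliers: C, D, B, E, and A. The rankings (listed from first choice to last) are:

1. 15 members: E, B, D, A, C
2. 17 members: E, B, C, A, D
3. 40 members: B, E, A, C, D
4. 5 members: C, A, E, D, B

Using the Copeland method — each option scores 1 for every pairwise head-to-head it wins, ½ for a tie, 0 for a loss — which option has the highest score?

C: beats D; loses to B, E, and A → score 1.
D: loses to C, B, E, and A → score 0.
B: beats C, D, E, and A → score 4.
E: beats C, D, and A; loses to B → score 3.
A: beats C and D; loses to B and E → score 2.
B has the best pairwise record.

B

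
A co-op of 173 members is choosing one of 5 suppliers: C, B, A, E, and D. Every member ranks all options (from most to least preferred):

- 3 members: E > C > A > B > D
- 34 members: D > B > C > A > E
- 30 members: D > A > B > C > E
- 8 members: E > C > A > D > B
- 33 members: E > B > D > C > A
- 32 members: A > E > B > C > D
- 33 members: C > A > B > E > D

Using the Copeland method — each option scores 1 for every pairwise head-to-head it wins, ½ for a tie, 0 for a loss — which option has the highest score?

B

C: beats A and E; loses to B and D → score 2.
B: beats C, E, and D; loses to A → score 3.
A: beats B and E; loses to C and D → score 2.
E: beats D; loses to C, B, and A → score 1.
D: beats C and A; loses to B and E → score 2.
B has the best pairwise record.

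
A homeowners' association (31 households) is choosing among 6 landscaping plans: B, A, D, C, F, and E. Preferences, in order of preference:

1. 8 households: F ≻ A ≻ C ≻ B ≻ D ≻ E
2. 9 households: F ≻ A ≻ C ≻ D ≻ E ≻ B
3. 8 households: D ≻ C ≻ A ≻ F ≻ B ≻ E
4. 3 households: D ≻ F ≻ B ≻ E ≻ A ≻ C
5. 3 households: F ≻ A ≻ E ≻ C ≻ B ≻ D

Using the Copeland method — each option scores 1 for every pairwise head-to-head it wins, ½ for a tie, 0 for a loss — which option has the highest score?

B: beats E; loses to A, D, C, and F → score 1.
A: beats B, D, C, and E; loses to F → score 4.
D: beats B and E; loses to A, C, and F → score 2.
C: beats B, D, and E; loses to A and F → score 3.
F: beats B, A, D, C, and E → score 5.
E: loses to B, A, D, C, and F → score 0.
F has the best pairwise record.

F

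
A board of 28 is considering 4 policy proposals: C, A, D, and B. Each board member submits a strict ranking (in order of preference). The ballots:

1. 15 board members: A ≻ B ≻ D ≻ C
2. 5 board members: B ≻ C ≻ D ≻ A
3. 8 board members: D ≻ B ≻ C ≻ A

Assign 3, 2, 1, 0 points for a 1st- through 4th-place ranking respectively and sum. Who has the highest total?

B

C: 15·0 + 5·2 + 8·1 = 18
A: 15·3 + 5·0 + 8·0 = 45
D: 15·1 + 5·1 + 8·3 = 44
B: 15·2 + 5·3 + 8·2 = 61
B has the highest Borda score (61).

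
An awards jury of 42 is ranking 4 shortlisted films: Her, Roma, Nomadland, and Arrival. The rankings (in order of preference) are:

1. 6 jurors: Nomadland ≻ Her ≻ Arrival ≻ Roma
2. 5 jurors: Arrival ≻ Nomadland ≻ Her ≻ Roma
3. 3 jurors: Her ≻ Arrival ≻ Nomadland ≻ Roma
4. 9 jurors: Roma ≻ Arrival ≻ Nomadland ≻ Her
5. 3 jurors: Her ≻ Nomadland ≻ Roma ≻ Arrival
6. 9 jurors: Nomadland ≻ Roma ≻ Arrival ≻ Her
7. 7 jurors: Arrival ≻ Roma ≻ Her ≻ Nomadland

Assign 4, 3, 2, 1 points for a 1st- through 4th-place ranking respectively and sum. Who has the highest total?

Arrival

Her: 6·3 + 5·2 + 3·4 + 9·1 + 3·4 + 9·1 + 7·2 = 84
Roma: 6·1 + 5·1 + 3·1 + 9·4 + 3·2 + 9·3 + 7·3 = 104
Nomadland: 6·4 + 5·3 + 3·2 + 9·2 + 3·3 + 9·4 + 7·1 = 115
Arrival: 6·2 + 5·4 + 3·3 + 9·3 + 3·1 + 9·2 + 7·4 = 117
Arrival has the highest Borda score (117).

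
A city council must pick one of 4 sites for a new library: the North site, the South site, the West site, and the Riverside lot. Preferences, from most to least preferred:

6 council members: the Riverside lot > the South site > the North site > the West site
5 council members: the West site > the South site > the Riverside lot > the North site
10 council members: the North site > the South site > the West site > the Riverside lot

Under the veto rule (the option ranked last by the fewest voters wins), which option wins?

Last-place votes: the North site 5, the South site 0, the West site 6, the Riverside lot 10.
the South site is ranked last by the fewest voters, so the South site wins.

the South site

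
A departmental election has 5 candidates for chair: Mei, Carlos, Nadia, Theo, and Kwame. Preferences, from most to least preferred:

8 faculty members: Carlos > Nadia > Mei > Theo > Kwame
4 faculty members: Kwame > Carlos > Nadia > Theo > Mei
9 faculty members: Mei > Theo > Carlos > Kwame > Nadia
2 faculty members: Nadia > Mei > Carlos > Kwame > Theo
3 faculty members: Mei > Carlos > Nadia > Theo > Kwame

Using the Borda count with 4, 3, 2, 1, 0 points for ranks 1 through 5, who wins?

Mei: 8·2 + 4·0 + 9·4 + 2·3 + 3·4 = 70
Carlos: 8·4 + 4·3 + 9·2 + 2·2 + 3·3 = 75
Nadia: 8·3 + 4·2 + 9·0 + 2·4 + 3·2 = 46
Theo: 8·1 + 4·1 + 9·3 + 2·0 + 3·1 = 42
Kwame: 8·0 + 4·4 + 9·1 + 2·1 + 3·0 = 27
Carlos has the highest Borda score (75).

Carlos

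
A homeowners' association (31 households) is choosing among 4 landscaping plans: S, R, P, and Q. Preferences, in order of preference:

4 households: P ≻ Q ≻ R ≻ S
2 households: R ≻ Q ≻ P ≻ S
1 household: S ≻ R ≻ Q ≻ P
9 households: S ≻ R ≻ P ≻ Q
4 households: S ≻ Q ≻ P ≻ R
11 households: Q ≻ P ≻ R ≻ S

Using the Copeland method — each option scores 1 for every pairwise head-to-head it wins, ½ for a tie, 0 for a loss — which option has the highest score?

S: loses to R, P, and Q → score 0.
R: beats S; loses to P and Q → score 1.
P: beats S and R; loses to Q → score 2.
Q: beats S, R, and P → score 3.
Q has the best pairwise record.

Q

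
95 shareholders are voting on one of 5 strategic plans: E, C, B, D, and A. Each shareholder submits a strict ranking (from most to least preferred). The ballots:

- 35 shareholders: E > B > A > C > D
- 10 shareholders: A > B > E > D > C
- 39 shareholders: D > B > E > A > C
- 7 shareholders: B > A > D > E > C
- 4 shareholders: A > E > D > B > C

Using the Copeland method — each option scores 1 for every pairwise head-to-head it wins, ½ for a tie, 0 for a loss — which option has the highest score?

E: beats C, D, and A; loses to B → score 3.
C: loses to E, B, D, and A → score 0.
B: beats E, C, D, and A → score 4.
D: beats C; loses to E, B, and A → score 1.
A: beats C and D; loses to E and B → score 2.
B has the best pairwise record.

B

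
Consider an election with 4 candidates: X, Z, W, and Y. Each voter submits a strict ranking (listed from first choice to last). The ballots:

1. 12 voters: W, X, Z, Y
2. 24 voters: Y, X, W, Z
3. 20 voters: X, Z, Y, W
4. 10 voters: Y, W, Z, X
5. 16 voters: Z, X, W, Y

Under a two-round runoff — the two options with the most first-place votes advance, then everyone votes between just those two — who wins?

X

Round 1 first-place votes: X 20, Z 16, W 12, Y 34.
Y and X advance.
Runoff: Y is preferred to X by 34 voters; X by 48.
X wins the runoff.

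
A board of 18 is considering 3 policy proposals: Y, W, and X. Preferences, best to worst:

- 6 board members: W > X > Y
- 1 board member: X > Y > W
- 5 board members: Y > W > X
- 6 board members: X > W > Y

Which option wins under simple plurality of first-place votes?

First-place votes: Y 5, W 6, X 7.
X has the most first-place votes.

X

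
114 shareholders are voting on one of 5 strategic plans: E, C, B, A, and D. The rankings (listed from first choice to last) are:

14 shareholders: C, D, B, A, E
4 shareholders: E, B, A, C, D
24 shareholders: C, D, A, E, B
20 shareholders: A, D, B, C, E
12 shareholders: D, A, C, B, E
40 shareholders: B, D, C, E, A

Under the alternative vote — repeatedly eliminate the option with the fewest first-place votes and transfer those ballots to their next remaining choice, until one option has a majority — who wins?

Round 1: E 4, C 38, B 40, A 20, D 12. Eliminate E.
Round 2: C 38, B 44, A 20, D 12. Eliminate D.
Round 3: C 38, B 44, A 32. Eliminate A.
Round 4: C 50, B 64. B has a majority.

B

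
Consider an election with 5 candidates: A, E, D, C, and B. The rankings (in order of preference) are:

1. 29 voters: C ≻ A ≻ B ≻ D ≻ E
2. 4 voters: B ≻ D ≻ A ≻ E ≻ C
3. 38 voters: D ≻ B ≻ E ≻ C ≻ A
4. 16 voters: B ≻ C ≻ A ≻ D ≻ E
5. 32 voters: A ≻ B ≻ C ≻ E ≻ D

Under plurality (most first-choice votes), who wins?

D

First-place votes: A 32, E 0, D 38, C 29, B 20.
D has the most first-place votes.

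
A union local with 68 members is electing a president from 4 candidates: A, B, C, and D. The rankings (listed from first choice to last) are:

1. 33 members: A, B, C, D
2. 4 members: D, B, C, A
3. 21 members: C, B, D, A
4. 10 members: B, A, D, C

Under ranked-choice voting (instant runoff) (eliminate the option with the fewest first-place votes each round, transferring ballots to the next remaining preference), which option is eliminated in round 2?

Round 1: A 33, B 10, C 21, D 4. Eliminate D.
Round 2: A 33, B 14, C 21. Eliminate B.

B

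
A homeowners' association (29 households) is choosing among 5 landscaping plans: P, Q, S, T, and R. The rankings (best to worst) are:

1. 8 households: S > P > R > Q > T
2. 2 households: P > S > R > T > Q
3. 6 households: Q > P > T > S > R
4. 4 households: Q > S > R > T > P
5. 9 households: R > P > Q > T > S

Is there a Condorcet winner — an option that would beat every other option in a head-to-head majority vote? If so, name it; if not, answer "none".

P

P vs Q: 19–10 for P.
P vs S: 17–12 for P.
P vs T: 25–4 for P.
P vs R: 16–13 for P.
P beats every other option head-to-head.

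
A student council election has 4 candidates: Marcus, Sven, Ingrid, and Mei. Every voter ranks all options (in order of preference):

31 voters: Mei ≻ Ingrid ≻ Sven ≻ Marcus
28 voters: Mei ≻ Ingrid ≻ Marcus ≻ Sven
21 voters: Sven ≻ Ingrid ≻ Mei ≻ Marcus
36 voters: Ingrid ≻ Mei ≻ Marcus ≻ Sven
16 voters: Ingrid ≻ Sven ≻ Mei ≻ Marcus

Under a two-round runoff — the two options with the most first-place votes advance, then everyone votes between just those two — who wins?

Ingrid

Round 1 first-place votes: Marcus 0, Sven 21, Ingrid 52, Mei 59.
Mei and Ingrid advance.
Runoff: Mei is preferred to Ingrid by 59 voters; Ingrid by 73.
Ingrid wins the runoff.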